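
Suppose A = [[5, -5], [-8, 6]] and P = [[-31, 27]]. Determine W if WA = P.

Right-multiplying both sides by A⁻¹ gives W = PA⁻¹.
A has determinant -10; A⁻¹ = [[-3/5, -1/2], [-4/5, -1/2]].
W = PA⁻¹ = [[-31, 27]] · [[-3/5, -1/2], [-4/5, -1/2]] = [[-3, 2]].

W = [[-3, 2]]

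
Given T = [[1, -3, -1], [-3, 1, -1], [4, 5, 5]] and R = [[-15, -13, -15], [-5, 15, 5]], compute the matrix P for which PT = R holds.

P = [[2, 3, -2], [-5, 0, 0]]

T is on the right of P, so right-multiply by T⁻¹: P = RT⁻¹.
det T = -4, so T⁻¹ = [[-5/2, -5/2, -1], [-11/4, -9/4, -1], [19/4, 17/4, 2]].
P = RT⁻¹ = [[-15, -13, -15], [-5, 15, 5]] · [[-5/2, -5/2, -1], [-11/4, -9/4, -1], [19/4, 17/4, 2]] = [[2, 3, -2], [-5, 0, 0]].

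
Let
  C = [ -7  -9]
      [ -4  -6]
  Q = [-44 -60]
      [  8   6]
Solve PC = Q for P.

P = [[4, 4], [-4, 5]]

Since C sits to the right of P, P = QC⁻¹.
det C = 6; the adjugate gives C⁻¹ = [[-1, 3/2], [2/3, -7/6]].
P = QC⁻¹ = [[-44, -60], [8, 6]] · [[-1, 3/2], [2/3, -7/6]] = [[4, 4], [-4, 5]].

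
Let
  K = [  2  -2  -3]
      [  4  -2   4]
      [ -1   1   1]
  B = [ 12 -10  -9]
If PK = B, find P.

K is on the right of P, so right-multiply by K⁻¹: P = BK⁻¹.
det K = -2; the adjugate gives K⁻¹ = [[3, 1/2, 7], [4, 1/2, 10], [-1, 0, -2]].
P = BK⁻¹ = [[12, -10, -9]] · [[3, 1/2, 7], [4, 1/2, 10], [-1, 0, -2]] = [[5, 1, 2]].

P = [[5, 1, 2]]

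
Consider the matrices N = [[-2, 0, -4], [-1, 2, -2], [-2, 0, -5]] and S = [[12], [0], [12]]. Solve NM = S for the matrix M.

M = [[-6], [-3], [0]]

Since N multiplies M on the left, M = N⁻¹S.
N has determinant 4; N⁻¹ = [[-5/2, 0, 2], [-1/4, 1/2, 0], [1, 0, -1]].
M = N⁻¹S = [[-5/2, 0, 2], [-1/4, 1/2, 0], [1, 0, -1]] · [[12], [0], [12]] = [[-6], [-3], [0]].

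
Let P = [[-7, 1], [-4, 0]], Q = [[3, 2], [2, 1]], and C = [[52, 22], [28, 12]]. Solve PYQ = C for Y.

Y = [[1, -5], [-1, 3]]

Left-multiply by P⁻¹ and right-multiply by Q⁻¹: Y = P⁻¹CQ⁻¹.
P has determinant 4; P⁻¹ = [[0, -1/4], [1, -7/4]].
Q has determinant -1; Q⁻¹ = [[-1, 2], [2, -3]].
P⁻¹C = [[-7, -3], [3, 1]].
Y = (P⁻¹C)Q⁻¹ = [[1, -5], [-1, 3]].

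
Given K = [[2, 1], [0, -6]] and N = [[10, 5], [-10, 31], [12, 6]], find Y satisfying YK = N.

Y = [[5, 0], [-5, -6], [6, 0]]

K is on the right of Y, so right-multiply by K⁻¹: Y = NK⁻¹.
K has determinant -12; K⁻¹ = [[1/2, 1/12], [0, -1/6]].
Y = NK⁻¹ = [[10, 5], [-10, 31], [12, 6]] · [[1/2, 1/12], [0, -1/6]] = [[5, 0], [-5, -6], [6, 0]].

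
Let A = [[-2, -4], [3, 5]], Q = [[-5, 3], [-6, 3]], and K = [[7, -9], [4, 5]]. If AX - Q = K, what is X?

X = [[1, 1], [-1, 1]]

AX = K + Q = [[2, -6], [-2, 8]].
Left-multiplying both sides by A⁻¹ gives X = A⁻¹(K + Q).
A has determinant 2; A⁻¹ = [[5/2, 2], [-3/2, -1]].
X = A⁻¹(K + Q) = [[1, 1], [-1, 1]].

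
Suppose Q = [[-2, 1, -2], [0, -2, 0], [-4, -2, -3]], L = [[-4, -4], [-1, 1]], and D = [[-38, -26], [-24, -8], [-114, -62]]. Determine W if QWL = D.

W = [[-3, -3], [-2, -4], [-2, -2]]

Isolating W: multiply by Q⁻¹ from the left and L⁻¹ from the right, so W = Q⁻¹DL⁻¹.
Q has determinant 4; Q⁻¹ = [[3/2, 7/4, -1], [0, -1/2, 0], [-2, -2, 1]].
det L = -8, so L⁻¹ = [[-1/8, -1/2], [-1/8, 1/2]].
Q⁻¹D = [[15, 9], [12, 4], [10, 6]].
W = (Q⁻¹D)L⁻¹ = [[-3, -3], [-2, -4], [-2, -2]].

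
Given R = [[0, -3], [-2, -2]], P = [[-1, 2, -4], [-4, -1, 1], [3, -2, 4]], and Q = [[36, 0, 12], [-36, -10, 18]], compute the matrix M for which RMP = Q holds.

M = R⁻¹QP⁻¹ (apply R⁻¹ on the left and P⁻¹ on the right).
det R = -6; the adjugate gives R⁻¹ = [[1/3, -1/2], [-1/3, 0]].
det P = -4, so P⁻¹ = [[1/2, 0, 1/2], [-19/4, -2, -17/4], [-11/4, -1, -9/4]].
R⁻¹Q = [[30, 5, -5], [-12, 0, -4]].
M = (R⁻¹Q)P⁻¹ = [[5, -5, 5], [5, 4, 3]].

M = [[5, -5, 5], [5, 4, 3]]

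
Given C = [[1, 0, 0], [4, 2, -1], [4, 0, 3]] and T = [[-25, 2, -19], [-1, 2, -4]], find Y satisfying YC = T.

Y = [[-5, 1, -6], [-1, 1, -1]]

C is on the right of Y, so right-multiply by C⁻¹: Y = TC⁻¹.
C has determinant 6; C⁻¹ = [[1, 0, 0], [-8/3, 1/2, 1/6], [-4/3, 0, 1/3]].
Y = TC⁻¹ = [[-25, 2, -19], [-1, 2, -4]] · [[1, 0, 0], [-8/3, 1/2, 1/6], [-4/3, 0, 1/3]] = [[-5, 1, -6], [-1, 1, -1]].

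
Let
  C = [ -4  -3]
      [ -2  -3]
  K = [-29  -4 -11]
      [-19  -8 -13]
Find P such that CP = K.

C is on the left of P, so left-multiply by C⁻¹: P = C⁻¹K.
det C = 6; the adjugate gives C⁻¹ = [[-1/2, 1/2], [1/3, -2/3]].
P = C⁻¹K = [[-1/2, 1/2], [1/3, -2/3]] · [[-29, -4, -11], [-19, -8, -13]] = [[5, -2, -1], [3, 4, 5]].

P = [[5, -2, -1], [3, 4, 5]]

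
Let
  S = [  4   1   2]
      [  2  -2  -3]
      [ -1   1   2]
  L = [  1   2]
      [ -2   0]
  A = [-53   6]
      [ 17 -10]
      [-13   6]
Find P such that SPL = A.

P = [[0, 4], [1, 2], [1, 5]]

Left-multiply by S⁻¹ and right-multiply by L⁻¹: P = S⁻¹AL⁻¹.
S has determinant -5; S⁻¹ = [[1/5, 0, -1/5], [1/5, -2, -16/5], [0, 1, 2]].
det L = 4, so L⁻¹ = [[0, -1/2], [1/2, 1/4]].
S⁻¹A = [[-8, 0], [-3, 2], [-9, 2]].
P = (S⁻¹A)L⁻¹ = [[0, 4], [1, 2], [1, 5]].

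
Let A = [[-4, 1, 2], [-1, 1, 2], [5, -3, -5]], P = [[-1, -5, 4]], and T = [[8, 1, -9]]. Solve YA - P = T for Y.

YA = T + P = [[7, -4, -5]].
Right-multiplying both sides by A⁻¹ gives Y = (T + P)A⁻¹.
det A = -3, so A⁻¹ = [[-1/3, 1/3, 0], [-5/3, -10/3, -2], [2/3, 7/3, 1]].
Y = (T + P)A⁻¹ = [[1, 4, 3]].

Y = [[1, 4, 3]]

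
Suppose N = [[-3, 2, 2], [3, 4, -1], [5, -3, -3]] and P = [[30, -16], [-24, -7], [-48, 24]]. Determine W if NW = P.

W = [[-6, 0], [0, -3], [6, -5]]

Left-multiplying both sides by N⁻¹ gives W = N⁻¹P.
N has determinant -5; N⁻¹ = [[3, 0, 2], [-4/5, 1/5, -3/5], [29/5, -1/5, 18/5]].
W = N⁻¹P = [[3, 0, 2], [-4/5, 1/5, -3/5], [29/5, -1/5, 18/5]] · [[30, -16], [-24, -7], [-48, 24]] = [[-6, 0], [0, -3], [6, -5]].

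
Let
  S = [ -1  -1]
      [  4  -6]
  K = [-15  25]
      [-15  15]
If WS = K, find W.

W = [[-1, -4], [3, -3]]

Since S sits to the right of W, W = KS⁻¹.
S has determinant 10; S⁻¹ = [[-3/5, 1/10], [-2/5, -1/10]].
W = KS⁻¹ = [[-15, 25], [-15, 15]] · [[-3/5, 1/10], [-2/5, -1/10]] = [[-1, -4], [3, -3]].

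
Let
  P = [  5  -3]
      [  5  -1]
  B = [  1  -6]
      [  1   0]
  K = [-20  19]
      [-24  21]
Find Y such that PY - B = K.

PY = K + B = [[-19, 13], [-23, 21]].
Left-multiplying both sides by P⁻¹ gives Y = P⁻¹(K + B).
det P = 10; the adjugate gives P⁻¹ = [[-1/10, 3/10], [-1/2, 1/2]].
Y = P⁻¹(K + B) = [[-5, 5], [-2, 4]].

Y = [[-5, 5], [-2, 4]]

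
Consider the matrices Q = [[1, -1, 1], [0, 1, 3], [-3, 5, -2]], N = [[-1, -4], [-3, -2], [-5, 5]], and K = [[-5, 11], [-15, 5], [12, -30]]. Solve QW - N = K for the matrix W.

W = [[-4, 2], [-3, -3], [-5, 2]]

QW = K + N = [[-6, 7], [-18, 3], [7, -25]].
Since Q multiplies W on the left, W = Q⁻¹(K + N).
det Q = -5, so Q⁻¹ = [[17/5, -3/5, 4/5], [9/5, -1/5, 3/5], [-3/5, 2/5, -1/5]].
W = Q⁻¹(K + N) = [[-4, 2], [-3, -3], [-5, 2]].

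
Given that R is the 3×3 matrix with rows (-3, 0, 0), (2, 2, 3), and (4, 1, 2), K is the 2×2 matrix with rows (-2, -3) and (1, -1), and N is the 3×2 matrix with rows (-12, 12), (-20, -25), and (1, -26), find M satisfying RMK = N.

M = [[0, 4], [3, -5], [1, 0]]

Isolating M: multiply by R⁻¹ from the left and K⁻¹ from the right, so M = R⁻¹NK⁻¹.
det R = -3; the adjugate gives R⁻¹ = [[-1/3, 0, 0], [-8/3, 2, -3], [2, -1, 2]].
det K = 5, so K⁻¹ = [[-1/5, 3/5], [-1/5, -2/5]].
R⁻¹N = [[4, -4], [-11, -4], [-2, -3]].
M = (R⁻¹N)K⁻¹ = [[0, 4], [3, -5], [1, 0]].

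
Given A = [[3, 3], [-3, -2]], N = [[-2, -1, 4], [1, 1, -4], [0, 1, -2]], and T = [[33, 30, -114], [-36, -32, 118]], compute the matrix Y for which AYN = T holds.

Isolating Y: multiply by A⁻¹ from the left and N⁻¹ from the right, so Y = A⁻¹TN⁻¹.
A has determinant 3; A⁻¹ = [[-2/3, -1], [1, 1]].
det N = -2; the adjugate gives N⁻¹ = [[-1, -1, 0], [-1, -2, 2], [-1/2, -1, 1/2]].
A⁻¹T = [[14, 12, -42], [-3, -2, 4]].
Y = (A⁻¹T)N⁻¹ = [[-5, 4, 3], [3, 3, -2]].

Y = [[-5, 4, 3], [3, 3, -2]]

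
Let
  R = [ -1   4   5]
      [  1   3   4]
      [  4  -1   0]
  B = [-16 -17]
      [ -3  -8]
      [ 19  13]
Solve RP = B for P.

Left-multiplying both sides by R⁻¹ gives P = R⁻¹B.
det R = -5, so R⁻¹ = [[-4/5, 1, -1/5], [-16/5, 4, -9/5], [13/5, -3, 7/5]].
P = R⁻¹B = [[-4/5, 1, -1/5], [-16/5, 4, -9/5], [13/5, -3, 7/5]] · [[-16, -17], [-3, -8], [19, 13]] = [[6, 3], [5, -1], [-6, -2]].

P = [[6, 3], [5, -1], [-6, -2]]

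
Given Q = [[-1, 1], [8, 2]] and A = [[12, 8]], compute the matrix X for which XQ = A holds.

Since Q sits to the right of X, X = AQ⁻¹.
Q has determinant -10; Q⁻¹ = [[-1/5, 1/10], [4/5, 1/10]].
X = AQ⁻¹ = [[12, 8]] · [[-1/5, 1/10], [4/5, 1/10]] = [[4, 2]].

X = [[4, 2]]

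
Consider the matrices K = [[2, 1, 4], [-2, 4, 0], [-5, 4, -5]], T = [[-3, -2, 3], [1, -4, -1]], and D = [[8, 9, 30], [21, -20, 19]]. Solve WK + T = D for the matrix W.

WK = D − T = [[11, 11, 27], [20, -16, 20]].
K is on the right of W, so right-multiply by K⁻¹: W = (D − T)K⁻¹.
K has determinant -2; K⁻¹ = [[10, -21/2, 8], [5, -5, 4], [-6, 13/2, -5]].
W = (D − T)K⁻¹ = [[3, 5, -3], [0, 0, -4]].

W = [[3, 5, -3], [0, 0, -4]]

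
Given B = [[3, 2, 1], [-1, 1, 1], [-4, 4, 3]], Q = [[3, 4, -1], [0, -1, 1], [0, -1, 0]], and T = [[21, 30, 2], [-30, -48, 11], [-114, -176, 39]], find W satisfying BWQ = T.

W = [[5, 2, -4], [-3, 0, -2], [-2, 3, 5]]

W = B⁻¹TQ⁻¹ (apply B⁻¹ on the left and Q⁻¹ on the right).
det B = -5; the adjugate gives B⁻¹ = [[1/5, 2/5, -1/5], [1/5, -13/5, 4/5], [0, 4, -1]].
det Q = 3, so Q⁻¹ = [[1/3, 1/3, 1], [0, 0, -1], [0, 1, -1]].
B⁻¹T = [[15, 22, -3], [-9, -10, 3], [-6, -16, 5]].
W = (B⁻¹T)Q⁻¹ = [[5, 2, -4], [-3, 0, -2], [-2, 3, 5]].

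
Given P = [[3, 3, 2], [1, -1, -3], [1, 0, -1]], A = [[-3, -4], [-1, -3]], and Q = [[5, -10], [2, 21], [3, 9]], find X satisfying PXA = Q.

X = P⁻¹QA⁻¹ (apply P⁻¹ on the left and A⁻¹ on the right).
det P = -1, so P⁻¹ = [[-1, -3, 7], [2, 5, -11], [-1, -3, 6]].
det A = 5, so A⁻¹ = [[-3/5, 4/5], [1/5, -3/5]].
P⁻¹Q = [[10, 10], [-13, -14], [7, 1]].
X = (P⁻¹Q)A⁻¹ = [[-4, 2], [5, -2], [-4, 5]].

X = [[-4, 2], [5, -2], [-4, 5]]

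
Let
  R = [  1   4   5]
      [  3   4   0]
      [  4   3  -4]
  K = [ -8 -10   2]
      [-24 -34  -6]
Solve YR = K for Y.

Y = [[2, -6, 2], [-6, 2, -6]]

Since R sits to the right of Y, Y = KR⁻¹.
R has determinant -3; R⁻¹ = [[16/3, -31/3, 20/3], [-4, 8, -5], [7/3, -13/3, 8/3]].
Y = KR⁻¹ = [[-8, -10, 2], [-24, -34, -6]] · [[16/3, -31/3, 20/3], [-4, 8, -5], [7/3, -13/3, 8/3]] = [[2, -6, 2], [-6, 2, -6]].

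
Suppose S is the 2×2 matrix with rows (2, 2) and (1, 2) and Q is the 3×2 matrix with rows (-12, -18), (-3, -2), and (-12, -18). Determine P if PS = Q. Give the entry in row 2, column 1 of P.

-2

Right-multiplying both sides by S⁻¹ gives P = QS⁻¹.
det S = 2; the adjugate gives S⁻¹ = [[1, -1], [-1/2, 1]].
P = QS⁻¹ = [[-12, -18], [-3, -2], [-12, -18]] · [[1, -1], [-1/2, 1]] = [[-3, -6], [-2, 1], [-3, -6]].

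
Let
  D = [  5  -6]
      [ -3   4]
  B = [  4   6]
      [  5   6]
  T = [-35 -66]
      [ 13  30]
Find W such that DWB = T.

W = [[-4, -3], [0, -4]]

W = D⁻¹TB⁻¹ (apply D⁻¹ on the left and B⁻¹ on the right).
D has determinant 2; D⁻¹ = [[2, 3], [3/2, 5/2]].
det B = -6; the adjugate gives B⁻¹ = [[-1, 1], [5/6, -2/3]].
D⁻¹T = [[-31, -42], [-20, -24]].
W = (D⁻¹T)B⁻¹ = [[-4, -3], [0, -4]].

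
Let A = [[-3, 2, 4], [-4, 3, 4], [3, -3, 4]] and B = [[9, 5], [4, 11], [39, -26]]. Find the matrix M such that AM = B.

M = [[5, -1], [0, 5], [6, -2]]

A is on the left of M, so left-multiply by A⁻¹: M = A⁻¹B.
A has determinant -4; A⁻¹ = [[-6, 5, 1], [-7, 6, 1], [-3/4, 3/4, 1/4]].
M = A⁻¹B = [[-6, 5, 1], [-7, 6, 1], [-3/4, 3/4, 1/4]] · [[9, 5], [4, 11], [39, -26]] = [[5, -1], [0, 5], [6, -2]].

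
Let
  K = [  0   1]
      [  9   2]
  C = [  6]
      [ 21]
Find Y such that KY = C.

Y = [[1], [6]]

Left-multiplying both sides by K⁻¹ gives Y = K⁻¹C.
det K = -9, so K⁻¹ = [[-2/9, 1/9], [1, 0]].
Y = K⁻¹C = [[-2/9, 1/9], [1, 0]] · [[6], [21]] = [[1], [6]].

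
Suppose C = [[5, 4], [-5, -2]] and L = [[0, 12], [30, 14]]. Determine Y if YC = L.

C is on the right of Y, so right-multiply by C⁻¹: Y = LC⁻¹.
det C = 10; the adjugate gives C⁻¹ = [[-1/5, -2/5], [1/2, 1/2]].
Y = LC⁻¹ = [[0, 12], [30, 14]] · [[-1/5, -2/5], [1/2, 1/2]] = [[6, 6], [1, -5]].

Y = [[6, 6], [1, -5]]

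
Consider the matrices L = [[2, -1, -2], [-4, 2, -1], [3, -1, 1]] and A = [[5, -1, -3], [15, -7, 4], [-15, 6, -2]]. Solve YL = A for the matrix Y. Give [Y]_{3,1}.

-1

L is on the right of Y, so right-multiply by L⁻¹: Y = AL⁻¹.
det L = 5, so L⁻¹ = [[1/5, 3/5, 1], [1/5, 8/5, 2], [-2/5, -1/5, 0]].
Y = AL⁻¹ = [[5, -1, -3], [15, -7, 4], [-15, 6, -2]] · [[1/5, 3/5, 1], [1/5, 8/5, 2], [-2/5, -1/5, 0]] = [[2, 2, 3], [0, -3, 1], [-1, 1, -3]].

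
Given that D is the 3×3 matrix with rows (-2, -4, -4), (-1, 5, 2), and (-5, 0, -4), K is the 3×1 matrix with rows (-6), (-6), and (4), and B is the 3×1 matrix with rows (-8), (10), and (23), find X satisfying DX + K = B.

DX = B − K = [[-2], [16], [19]].
Left-multiplying both sides by D⁻¹ gives X = D⁻¹(B − K).
det D = -4; the adjugate gives D⁻¹ = [[5, 4, -3], [7/2, 3, -2], [-25/4, -5, 7/2]].
X = D⁻¹(B − K) = [[-3], [3], [-1]].

X = [[-3], [3], [-1]]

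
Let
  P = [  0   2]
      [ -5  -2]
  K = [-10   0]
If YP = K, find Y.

P is on the right of Y, so right-multiply by P⁻¹: Y = KP⁻¹.
det P = 10; the adjugate gives P⁻¹ = [[-1/5, -1/5], [1/2, 0]].
Y = KP⁻¹ = [[-10, 0]] · [[-1/5, -1/5], [1/2, 0]] = [[2, 2]].

Y = [[2, 2]]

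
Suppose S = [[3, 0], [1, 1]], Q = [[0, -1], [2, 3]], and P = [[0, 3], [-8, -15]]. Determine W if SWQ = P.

W = [[-1, 0], [4, -4]]

Left-multiply by S⁻¹ and right-multiply by Q⁻¹: W = S⁻¹PQ⁻¹.
det S = 3, so S⁻¹ = [[1/3, 0], [-1/3, 1]].
det Q = 2; the adjugate gives Q⁻¹ = [[3/2, 1/2], [-1, 0]].
S⁻¹P = [[0, 1], [-8, -16]].
W = (S⁻¹P)Q⁻¹ = [[-1, 0], [4, -4]].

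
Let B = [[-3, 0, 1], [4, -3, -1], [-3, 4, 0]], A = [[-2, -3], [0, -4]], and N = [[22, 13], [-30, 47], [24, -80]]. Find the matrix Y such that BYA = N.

Y = [[4, -3], [0, 5], [1, -4]]

Left-multiply by B⁻¹ and right-multiply by A⁻¹: Y = B⁻¹NA⁻¹.
det B = -5; the adjugate gives B⁻¹ = [[-4/5, -4/5, -3/5], [-3/5, -3/5, -1/5], [-7/5, -12/5, -9/5]].
A has determinant 8; A⁻¹ = [[-1/2, 3/8], [0, -1/4]].
B⁻¹N = [[-8, 0], [0, -20], [-2, 13]].
Y = (B⁻¹N)A⁻¹ = [[4, -3], [0, 5], [1, -4]].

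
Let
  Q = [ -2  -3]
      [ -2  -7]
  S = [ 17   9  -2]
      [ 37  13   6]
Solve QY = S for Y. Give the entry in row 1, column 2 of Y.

Q is on the left of Y, so left-multiply by Q⁻¹: Y = Q⁻¹S.
det Q = 8, so Q⁻¹ = [[-7/8, 3/8], [1/4, -1/4]].
Y = Q⁻¹S = [[-7/8, 3/8], [1/4, -1/4]] · [[17, 9, -2], [37, 13, 6]] = [[-1, -3, 4], [-5, -1, -2]].

-3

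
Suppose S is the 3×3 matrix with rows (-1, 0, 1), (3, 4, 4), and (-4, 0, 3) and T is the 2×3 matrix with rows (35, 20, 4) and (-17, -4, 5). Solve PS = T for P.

Right-multiplying both sides by S⁻¹ gives P = TS⁻¹.
S has determinant 4; S⁻¹ = [[3, 0, -1], [-25/4, 1/4, 7/4], [4, 0, -1]].
P = TS⁻¹ = [[35, 20, 4], [-17, -4, 5]] · [[3, 0, -1], [-25/4, 1/4, 7/4], [4, 0, -1]] = [[-4, 5, -4], [-6, -1, 5]].

P = [[-4, 5, -4], [-6, -1, 5]]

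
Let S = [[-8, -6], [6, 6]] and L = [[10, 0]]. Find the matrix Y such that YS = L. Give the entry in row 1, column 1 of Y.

-5

Right-multiplying both sides by S⁻¹ gives Y = LS⁻¹.
S has determinant -12; S⁻¹ = [[-1/2, -1/2], [1/2, 2/3]].
Y = LS⁻¹ = [[10, 0]] · [[-1/2, -1/2], [1/2, 2/3]] = [[-5, -5]].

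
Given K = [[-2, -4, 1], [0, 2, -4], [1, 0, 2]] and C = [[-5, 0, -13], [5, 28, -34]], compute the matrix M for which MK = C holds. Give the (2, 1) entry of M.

-4

Right-multiplying both sides by K⁻¹ gives M = CK⁻¹.
K has determinant 6; K⁻¹ = [[2/3, 4/3, 7/3], [-2/3, -5/6, -4/3], [-1/3, -2/3, -2/3]].
M = CK⁻¹ = [[-5, 0, -13], [5, 28, -34]] · [[2/3, 4/3, 7/3], [-2/3, -5/6, -4/3], [-1/3, -2/3, -2/3]] = [[1, 2, -3], [-4, 6, -3]].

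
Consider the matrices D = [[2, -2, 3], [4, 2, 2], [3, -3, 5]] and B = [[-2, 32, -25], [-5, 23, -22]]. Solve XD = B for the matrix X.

Right-multiplying both sides by D⁻¹ gives X = BD⁻¹.
D has determinant 6; D⁻¹ = [[8/3, 1/6, -5/3], [-7/3, 1/6, 4/3], [-3, 0, 2]].
X = BD⁻¹ = [[-2, 32, -25], [-5, 23, -22]] · [[8/3, 1/6, -5/3], [-7/3, 1/6, 4/3], [-3, 0, 2]] = [[-5, 5, -4], [-1, 3, -5]].

X = [[-5, 5, -4], [-1, 3, -5]]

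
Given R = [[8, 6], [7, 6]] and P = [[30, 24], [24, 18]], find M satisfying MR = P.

Right-multiplying both sides by R⁻¹ gives M = PR⁻¹.
det R = 6, so R⁻¹ = [[1, -1], [-7/6, 4/3]].
M = PR⁻¹ = [[30, 24], [24, 18]] · [[1, -1], [-7/6, 4/3]] = [[2, 2], [3, 0]].

M = [[2, 2], [3, 0]]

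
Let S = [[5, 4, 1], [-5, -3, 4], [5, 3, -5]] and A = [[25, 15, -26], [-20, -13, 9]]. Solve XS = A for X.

X = [[0, 1, 6], [-1, 5, 2]]

Right-multiplying both sides by S⁻¹ gives X = AS⁻¹.
det S = -5, so S⁻¹ = [[-3/5, -23/5, -19/5], [1, 6, 5], [0, -1, -1]].
X = AS⁻¹ = [[25, 15, -26], [-20, -13, 9]] · [[-3/5, -23/5, -19/5], [1, 6, 5], [0, -1, -1]] = [[0, 1, 6], [-1, 5, 2]].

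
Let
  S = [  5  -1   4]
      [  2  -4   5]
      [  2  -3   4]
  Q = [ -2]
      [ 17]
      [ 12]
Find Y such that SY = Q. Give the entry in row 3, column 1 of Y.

Since S multiplies Y on the left, Y = S⁻¹Q.
det S = 1; the adjugate gives S⁻¹ = [[-1, -8, 11], [2, 12, -17], [2, 13, -18]].
Y = S⁻¹Q = [[-1, -8, 11], [2, 12, -17], [2, 13, -18]] · [[-2], [17], [12]] = [[-2], [-4], [1]].

1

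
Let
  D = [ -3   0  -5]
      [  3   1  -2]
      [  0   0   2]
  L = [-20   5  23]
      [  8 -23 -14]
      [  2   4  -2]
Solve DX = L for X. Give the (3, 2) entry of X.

2

Since D multiplies X on the left, X = D⁻¹L.
det D = -6, so D⁻¹ = [[-1/3, 0, -5/6], [1, 1, 7/2], [0, 0, 1/2]].
X = D⁻¹L = [[-1/3, 0, -5/6], [1, 1, 7/2], [0, 0, 1/2]] · [[-20, 5, 23], [8, -23, -14], [2, 4, -2]] = [[5, -5, -6], [-5, -4, 2], [1, 2, -1]].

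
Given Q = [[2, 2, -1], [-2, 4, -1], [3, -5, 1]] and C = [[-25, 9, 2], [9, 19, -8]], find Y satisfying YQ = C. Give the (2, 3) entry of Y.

1

Right-multiplying both sides by Q⁻¹ gives Y = CQ⁻¹.
Q has determinant -2; Q⁻¹ = [[1/2, -3/2, -1], [1/2, -5/2, -2], [1, -8, -6]].
Y = CQ⁻¹ = [[-25, 9, 2], [9, 19, -8]] · [[1/2, -3/2, -1], [1/2, -5/2, -2], [1, -8, -6]] = [[-6, -1, -5], [6, 3, 1]].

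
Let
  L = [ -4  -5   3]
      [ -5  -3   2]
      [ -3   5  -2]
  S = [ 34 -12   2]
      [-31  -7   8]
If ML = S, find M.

Right-multiplying both sides by L⁻¹ gives M = SL⁻¹.
L has determinant -6; L⁻¹ = [[2/3, -5/6, 1/6], [8/3, -17/6, 7/6], [17/3, -35/6, 13/6]].
M = SL⁻¹ = [[34, -12, 2], [-31, -7, 8]] · [[2/3, -5/6, 1/6], [8/3, -17/6, 7/6], [17/3, -35/6, 13/6]] = [[2, -6, -4], [6, -1, 4]].

M = [[2, -6, -4], [6, -1, 4]]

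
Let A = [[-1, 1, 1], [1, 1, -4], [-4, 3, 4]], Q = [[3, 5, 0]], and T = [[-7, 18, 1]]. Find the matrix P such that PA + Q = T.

P = [[1, 3, 3]]

PA = T − Q = [[-10, 13, 1]].
A is on the right of P, so right-multiply by A⁻¹: P = (T − Q)A⁻¹.
det A = 3; the adjugate gives A⁻¹ = [[16/3, -1/3, -5/3], [4, 0, -1], [7/3, -1/3, -2/3]].
P = (T − Q)A⁻¹ = [[1, 3, 3]].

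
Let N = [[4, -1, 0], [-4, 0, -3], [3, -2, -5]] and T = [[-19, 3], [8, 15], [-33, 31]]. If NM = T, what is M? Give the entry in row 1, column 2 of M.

Since N multiplies M on the left, M = N⁻¹T.
det N = 5, so N⁻¹ = [[-6/5, -1, 3/5], [-29/5, -4, 12/5], [8/5, 1, -4/5]].
M = N⁻¹T = [[-6/5, -1, 3/5], [-29/5, -4, 12/5], [8/5, 1, -4/5]] · [[-19, 3], [8, 15], [-33, 31]] = [[-5, 0], [-1, -3], [4, -5]].

0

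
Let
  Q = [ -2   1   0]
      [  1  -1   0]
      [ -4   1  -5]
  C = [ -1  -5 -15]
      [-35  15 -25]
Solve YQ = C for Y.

Y = [[-3, 5, 3], [5, -5, 5]]

Right-multiplying both sides by Q⁻¹ gives Y = CQ⁻¹.
det Q = -5; the adjugate gives Q⁻¹ = [[-1, -1, 0], [-1, -2, 0], [3/5, 2/5, -1/5]].
Y = CQ⁻¹ = [[-1, -5, -15], [-35, 15, -25]] · [[-1, -1, 0], [-1, -2, 0], [3/5, 2/5, -1/5]] = [[-3, 5, 3], [5, -5, 5]].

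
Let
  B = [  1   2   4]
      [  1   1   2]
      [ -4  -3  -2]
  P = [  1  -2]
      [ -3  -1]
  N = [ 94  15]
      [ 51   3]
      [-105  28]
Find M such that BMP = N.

M = [[5, -1], [3, -4], [-1, -5]]

M = B⁻¹NP⁻¹ (apply B⁻¹ on the left and P⁻¹ on the right).
det B = -4; the adjugate gives B⁻¹ = [[-1, 2, 0], [3/2, -7/2, -1/2], [-1/4, 5/4, 1/4]].
det P = -7, so P⁻¹ = [[1/7, -2/7], [-3/7, -1/7]].
B⁻¹N = [[8, -9], [15, -2], [14, 7]].
M = (B⁻¹N)P⁻¹ = [[5, -1], [3, -4], [-1, -5]].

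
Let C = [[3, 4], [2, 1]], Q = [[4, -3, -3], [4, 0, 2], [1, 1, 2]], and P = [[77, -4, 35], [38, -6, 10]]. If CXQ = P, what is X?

X = C⁻¹PQ⁻¹ (apply C⁻¹ on the left and Q⁻¹ on the right).
det C = -5, so C⁻¹ = [[-1/5, 4/5], [2/5, -3/5]].
det Q = -2, so Q⁻¹ = [[1, -3/2, 3], [3, -11/2, 10], [-2, 7/2, -6]].
C⁻¹P = [[15, -4, 1], [8, 2, 8]].
X = (C⁻¹P)Q⁻¹ = [[1, 3, -1], [-2, 5, -4]].

X = [[1, 3, -1], [-2, 5, -4]]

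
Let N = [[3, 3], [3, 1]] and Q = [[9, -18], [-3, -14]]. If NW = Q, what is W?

N is on the left of W, so left-multiply by N⁻¹: W = N⁻¹Q.
det N = -6, so N⁻¹ = [[-1/6, 1/2], [1/2, -1/2]].
W = N⁻¹Q = [[-1/6, 1/2], [1/2, -1/2]] · [[9, -18], [-3, -14]] = [[-3, -4], [6, -2]].

W = [[-3, -4], [6, -2]]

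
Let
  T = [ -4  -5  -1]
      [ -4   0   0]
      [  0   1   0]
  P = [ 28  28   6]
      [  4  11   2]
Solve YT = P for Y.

Y = [[-6, -1, -2], [-2, 1, 1]]

T is on the right of Y, so right-multiply by T⁻¹: Y = PT⁻¹.
det T = 4; the adjugate gives T⁻¹ = [[0, -1/4, 0], [0, 0, 1], [-1, 1, -5]].
Y = PT⁻¹ = [[28, 28, 6], [4, 11, 2]] · [[0, -1/4, 0], [0, 0, 1], [-1, 1, -5]] = [[-6, -1, -2], [-2, 1, 1]].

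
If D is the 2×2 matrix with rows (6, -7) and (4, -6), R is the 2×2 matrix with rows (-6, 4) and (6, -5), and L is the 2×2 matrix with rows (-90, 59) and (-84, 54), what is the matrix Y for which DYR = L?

Isolating Y: multiply by D⁻¹ from the left and R⁻¹ from the right, so Y = D⁻¹LR⁻¹.
D has determinant -8; D⁻¹ = [[3/4, -7/8], [1/2, -3/4]].
R has determinant 6; R⁻¹ = [[-5/6, -2/3], [-1, -1]].
D⁻¹L = [[6, -3], [18, -11]].
Y = (D⁻¹L)R⁻¹ = [[-2, -1], [-4, -1]].

Y = [[-2, -1], [-4, -1]]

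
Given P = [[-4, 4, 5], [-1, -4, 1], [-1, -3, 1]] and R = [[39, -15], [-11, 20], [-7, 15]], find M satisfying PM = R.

M = [[-2, 5], [4, -5], [3, 5]]

P is on the left of M, so left-multiply by P⁻¹: M = P⁻¹R.
P has determinant -1; P⁻¹ = [[1, 19, -24], [0, -1, 1], [1, 16, -20]].
M = P⁻¹R = [[1, 19, -24], [0, -1, 1], [1, 16, -20]] · [[39, -15], [-11, 20], [-7, 15]] = [[-2, 5], [4, -5], [3, 5]].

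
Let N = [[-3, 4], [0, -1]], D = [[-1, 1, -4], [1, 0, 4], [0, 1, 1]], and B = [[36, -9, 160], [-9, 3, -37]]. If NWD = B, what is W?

Left-multiply by N⁻¹ and right-multiply by D⁻¹: W = N⁻¹BD⁻¹.
det N = 3; the adjugate gives N⁻¹ = [[-1/3, -4/3], [0, -1]].
det D = -1, so D⁻¹ = [[4, 5, -4], [1, 1, 0], [-1, -1, 1]].
N⁻¹B = [[0, -1, -4], [9, -3, 37]].
W = (N⁻¹B)D⁻¹ = [[3, 3, -4], [-4, 5, 1]].

W = [[3, 3, -4], [-4, 5, 1]]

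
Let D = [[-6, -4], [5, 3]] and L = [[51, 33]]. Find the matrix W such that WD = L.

W = [[-6, 3]]

D is on the right of W, so right-multiply by D⁻¹: W = LD⁻¹.
D has determinant 2; D⁻¹ = [[3/2, 2], [-5/2, -3]].
W = LD⁻¹ = [[51, 33]] · [[3/2, 2], [-5/2, -3]] = [[-6, 3]].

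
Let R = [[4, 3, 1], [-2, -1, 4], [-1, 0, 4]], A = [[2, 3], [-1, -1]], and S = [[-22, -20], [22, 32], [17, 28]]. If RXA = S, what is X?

Left-multiply by R⁻¹ and right-multiply by A⁻¹: X = R⁻¹SA⁻¹.
det R = -5, so R⁻¹ = [[4/5, 12/5, -13/5], [-4/5, -17/5, 18/5], [1/5, 3/5, -2/5]].
det A = 1, so A⁻¹ = [[-1, -3], [1, 2]].
R⁻¹S = [[-9, -12], [4, 8], [2, 4]].
X = (R⁻¹S)A⁻¹ = [[-3, 3], [4, 4], [2, 2]].

X = [[-3, 3], [4, 4], [2, 2]]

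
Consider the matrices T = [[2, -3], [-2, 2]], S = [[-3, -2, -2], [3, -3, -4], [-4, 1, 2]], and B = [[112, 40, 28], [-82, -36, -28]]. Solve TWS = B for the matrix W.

Isolating W: multiply by T⁻¹ from the left and S⁻¹ from the right, so W = T⁻¹BS⁻¹.
det T = -2, so T⁻¹ = [[-1, -3/2], [-1, -1]].
det S = 4, so S⁻¹ = [[-1/2, 1/2, 1/2], [5/2, -7/2, -9/2], [-9/4, 11/4, 15/4]].
T⁻¹B = [[11, 14, 14], [-30, -4, 0]].
W = (T⁻¹B)S⁻¹ = [[-2, -5, -5], [5, -1, 3]].

W = [[-2, -5, -5], [5, -1, 3]]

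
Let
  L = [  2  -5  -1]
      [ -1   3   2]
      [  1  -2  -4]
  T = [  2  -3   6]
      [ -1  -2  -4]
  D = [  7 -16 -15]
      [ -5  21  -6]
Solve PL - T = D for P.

P = [[5, 4, 3], [-4, 3, 5]]

PL = D + T = [[9, -19, -9], [-6, 19, -10]].
L is on the right of P, so right-multiply by L⁻¹: P = (D + T)L⁻¹.
det L = -5, so L⁻¹ = [[8/5, 18/5, 7/5], [2/5, 7/5, 3/5], [1/5, 1/5, -1/5]].
P = (D + T)L⁻¹ = [[5, 4, 3], [-4, 3, 5]].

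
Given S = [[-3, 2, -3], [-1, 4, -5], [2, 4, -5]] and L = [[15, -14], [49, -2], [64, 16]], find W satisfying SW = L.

Since S multiplies W on the left, W = S⁻¹L.
det S = 6, so S⁻¹ = [[0, -1/3, 1/3], [-5/2, 7/2, -2], [-2, 8/3, -5/3]].
W = S⁻¹L = [[0, -1/3, 1/3], [-5/2, 7/2, -2], [-2, 8/3, -5/3]] · [[15, -14], [49, -2], [64, 16]] = [[5, 6], [6, -4], [-6, -4]].

W = [[5, 6], [6, -4], [-6, -4]]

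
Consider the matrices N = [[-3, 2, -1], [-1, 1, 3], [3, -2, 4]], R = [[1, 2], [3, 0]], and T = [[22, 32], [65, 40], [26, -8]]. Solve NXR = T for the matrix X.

X = [[-4, 0], [4, 3], [4, 4]]

X = N⁻¹TR⁻¹ (apply N⁻¹ on the left and R⁻¹ on the right).
det N = -3, so N⁻¹ = [[-10/3, 2, -7/3], [-13/3, 3, -10/3], [1/3, 0, 1/3]].
R has determinant -6; R⁻¹ = [[0, 1/3], [1/2, -1/6]].
N⁻¹T = [[-4, -8], [13, 8], [16, 8]].
X = (N⁻¹T)R⁻¹ = [[-4, 0], [4, 3], [4, 4]].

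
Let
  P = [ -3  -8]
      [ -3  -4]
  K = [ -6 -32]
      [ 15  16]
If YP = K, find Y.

Since P sits to the right of Y, Y = KP⁻¹.
det P = -12, so P⁻¹ = [[1/3, -2/3], [-1/4, 1/4]].
Y = KP⁻¹ = [[-6, -32], [15, 16]] · [[1/3, -2/3], [-1/4, 1/4]] = [[6, -4], [1, -6]].

Y = [[6, -4], [1, -6]]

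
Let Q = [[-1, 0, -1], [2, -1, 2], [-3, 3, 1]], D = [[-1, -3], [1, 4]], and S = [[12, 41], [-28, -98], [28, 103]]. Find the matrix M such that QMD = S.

Left-multiply by Q⁻¹ and right-multiply by D⁻¹: M = Q⁻¹SD⁻¹.
Q has determinant 4; Q⁻¹ = [[-7/4, -3/4, -1/4], [-2, -1, 0], [3/4, 3/4, 1/4]].
det D = -1; the adjugate gives D⁻¹ = [[-4, -3], [1, 1]].
Q⁻¹S = [[-7, -24], [4, 16], [-5, -17]].
M = (Q⁻¹S)D⁻¹ = [[4, -3], [0, 4], [3, -2]].

M = [[4, -3], [0, 4], [3, -2]]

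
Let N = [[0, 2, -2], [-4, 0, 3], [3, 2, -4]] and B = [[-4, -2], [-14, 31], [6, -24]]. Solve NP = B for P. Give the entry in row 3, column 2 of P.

Left-multiplying both sides by N⁻¹ gives P = N⁻¹B.
det N = 2; the adjugate gives N⁻¹ = [[-3, 2, 3], [-7/2, 3, 4], [-4, 3, 4]].
P = N⁻¹B = [[-3, 2, 3], [-7/2, 3, 4], [-4, 3, 4]] · [[-4, -2], [-14, 31], [6, -24]] = [[2, -4], [-4, 4], [-2, 5]].

5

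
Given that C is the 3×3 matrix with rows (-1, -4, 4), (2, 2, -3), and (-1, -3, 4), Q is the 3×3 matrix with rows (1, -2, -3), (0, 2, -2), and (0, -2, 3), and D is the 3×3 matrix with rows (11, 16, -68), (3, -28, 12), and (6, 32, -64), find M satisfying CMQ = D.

M = C⁻¹DQ⁻¹ (apply C⁻¹ on the left and Q⁻¹ on the right).
det C = 5, so C⁻¹ = [[-1/5, 4/5, 4/5], [-1, 0, 1], [-4/5, 1/5, 6/5]].
det Q = 2; the adjugate gives Q⁻¹ = [[1, 6, 5], [0, 3/2, 1], [0, 1, 1]].
C⁻¹D = [[5, 0, -28], [-5, 16, 4], [-1, 20, -20]].
M = (C⁻¹D)Q⁻¹ = [[5, 2, -3], [-5, -2, -5], [-1, 4, -5]].

M = [[5, 2, -3], [-5, -2, -5], [-1, 4, -5]]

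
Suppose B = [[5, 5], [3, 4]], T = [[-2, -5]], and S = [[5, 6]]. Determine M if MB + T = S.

M = [[-1, 4]]

MB = S − T = [[7, 11]].
B is on the right of M, so right-multiply by B⁻¹: M = (S − T)B⁻¹.
det B = 5, so B⁻¹ = [[4/5, -1], [-3/5, 1]].
M = (S − T)B⁻¹ = [[-1, 4]].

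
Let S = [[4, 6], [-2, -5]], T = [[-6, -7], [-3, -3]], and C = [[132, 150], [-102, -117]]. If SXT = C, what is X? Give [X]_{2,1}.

-3

X = S⁻¹CT⁻¹ (apply S⁻¹ on the left and T⁻¹ on the right).
det S = -8; the adjugate gives S⁻¹ = [[5/8, 3/4], [-1/4, -1/2]].
det T = -3, so T⁻¹ = [[1, -7/3], [-1, 2]].
S⁻¹C = [[6, 6], [18, 21]].
X = (S⁻¹C)T⁻¹ = [[0, -2], [-3, 0]].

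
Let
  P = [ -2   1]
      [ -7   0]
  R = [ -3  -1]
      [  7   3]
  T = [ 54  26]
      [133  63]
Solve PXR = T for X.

Isolating X: multiply by P⁻¹ from the left and R⁻¹ from the right, so X = P⁻¹TR⁻¹.
det P = 7; the adjugate gives P⁻¹ = [[0, -1/7], [1, -2/7]].
det R = -2, so R⁻¹ = [[-3/2, -1/2], [7/2, 3/2]].
P⁻¹T = [[-19, -9], [16, 8]].
X = (P⁻¹T)R⁻¹ = [[-3, -4], [4, 4]].

X = [[-3, -4], [4, 4]]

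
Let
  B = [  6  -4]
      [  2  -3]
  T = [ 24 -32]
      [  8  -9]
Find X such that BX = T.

Left-multiplying both sides by B⁻¹ gives X = B⁻¹T.
B has determinant -10; B⁻¹ = [[3/10, -2/5], [1/5, -3/5]].
X = B⁻¹T = [[3/10, -2/5], [1/5, -3/5]] · [[24, -32], [8, -9]] = [[4, -6], [0, -1]].

X = [[4, -6], [0, -1]]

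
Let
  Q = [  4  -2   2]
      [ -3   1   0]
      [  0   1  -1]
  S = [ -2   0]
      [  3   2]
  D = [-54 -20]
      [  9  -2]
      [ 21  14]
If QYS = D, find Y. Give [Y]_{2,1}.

3

Y = Q⁻¹DS⁻¹ (apply Q⁻¹ on the left and S⁻¹ on the right).
Q has determinant -4; Q⁻¹ = [[1/4, 0, 1/2], [3/4, 1, 3/2], [3/4, 1, 1/2]].
S has determinant -4; S⁻¹ = [[-1/2, 0], [3/4, 1/2]].
Q⁻¹D = [[-3, 2], [0, 4], [-21, -10]].
Y = (Q⁻¹D)S⁻¹ = [[3, 1], [3, 2], [3, -5]].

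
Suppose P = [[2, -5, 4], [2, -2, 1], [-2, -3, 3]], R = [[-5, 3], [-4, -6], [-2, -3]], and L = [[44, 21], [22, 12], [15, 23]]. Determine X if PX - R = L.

PX = L + R = [[39, 24], [18, 6], [13, 20]].
Left-multiplying both sides by P⁻¹ gives X = P⁻¹(L + R).
P has determinant -6; P⁻¹ = [[1/2, -1/2, -1/2], [4/3, -7/3, -1], [5/3, -8/3, -1]].
X = P⁻¹(L + R) = [[4, -1], [-3, -2], [4, 4]].

X = [[4, -1], [-3, -2], [4, 4]]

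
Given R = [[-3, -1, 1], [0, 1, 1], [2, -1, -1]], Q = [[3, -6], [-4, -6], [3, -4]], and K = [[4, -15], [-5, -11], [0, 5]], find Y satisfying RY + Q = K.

RY = K − Q = [[1, -9], [-1, -5], [-3, 9]].
R is on the left of Y, so left-multiply by R⁻¹: Y = R⁻¹(K − Q).
det R = -4; the adjugate gives R⁻¹ = [[0, 1/2, 1/2], [-1/2, -1/4, -3/4], [1/2, 5/4, 3/4]].
Y = R⁻¹(K − Q) = [[-2, 2], [2, -1], [-3, -4]].

Y = [[-2, 2], [2, -1], [-3, -4]]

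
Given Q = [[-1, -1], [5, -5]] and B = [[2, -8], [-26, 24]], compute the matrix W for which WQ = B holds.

W = [[3, 1], [1, -5]]

Right-multiplying both sides by Q⁻¹ gives W = BQ⁻¹.
det Q = 10, so Q⁻¹ = [[-1/2, 1/10], [-1/2, -1/10]].
W = BQ⁻¹ = [[2, -8], [-26, 24]] · [[-1/2, 1/10], [-1/2, -1/10]] = [[3, 1], [1, -5]].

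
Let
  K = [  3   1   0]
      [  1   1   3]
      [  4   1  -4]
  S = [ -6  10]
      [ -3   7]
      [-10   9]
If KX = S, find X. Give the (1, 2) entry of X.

3

Left-multiplying both sides by K⁻¹ gives X = K⁻¹S.
det K = -5; the adjugate gives K⁻¹ = [[7/5, -4/5, -3/5], [-16/5, 12/5, 9/5], [3/5, -1/5, -2/5]].
X = K⁻¹S = [[7/5, -4/5, -3/5], [-16/5, 12/5, 9/5], [3/5, -1/5, -2/5]] · [[-6, 10], [-3, 7], [-10, 9]] = [[0, 3], [-6, 1], [1, 1]].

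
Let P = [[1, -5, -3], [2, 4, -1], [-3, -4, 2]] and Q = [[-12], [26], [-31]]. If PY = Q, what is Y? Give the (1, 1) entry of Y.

P is on the left of Y, so left-multiply by P⁻¹: Y = P⁻¹Q.
det P = -3, so P⁻¹ = [[-4/3, -22/3, -17/3], [1/3, 7/3, 5/3], [-4/3, -19/3, -14/3]].
Y = P⁻¹Q = [[-4/3, -22/3, -17/3], [1/3, 7/3, 5/3], [-4/3, -19/3, -14/3]] · [[-12], [26], [-31]] = [[1], [5], [-4]].

1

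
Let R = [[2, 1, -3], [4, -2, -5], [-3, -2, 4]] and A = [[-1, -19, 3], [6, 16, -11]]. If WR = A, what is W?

W = [[-1, 4, 5], [6, -3, -2]]

Right-multiplying both sides by R⁻¹ gives W = AR⁻¹.
det R = 5, so R⁻¹ = [[-18/5, 2/5, -11/5], [-1/5, -1/5, -2/5], [-14/5, 1/5, -8/5]].
W = AR⁻¹ = [[-1, -19, 3], [6, 16, -11]] · [[-18/5, 2/5, -11/5], [-1/5, -1/5, -2/5], [-14/5, 1/5, -8/5]] = [[-1, 4, 5], [6, -3, -2]].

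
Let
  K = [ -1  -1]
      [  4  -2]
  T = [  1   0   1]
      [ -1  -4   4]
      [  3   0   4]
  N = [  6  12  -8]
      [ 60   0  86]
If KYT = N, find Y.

Left-multiply by K⁻¹ and right-multiply by T⁻¹: Y = K⁻¹NT⁻¹.
det K = 6; the adjugate gives K⁻¹ = [[-1/3, 1/6], [-2/3, -1/6]].
T has determinant -4; T⁻¹ = [[4, 0, -1], [-4, -1/4, 5/4], [-3, 0, 1]].
K⁻¹N = [[8, -4, 17], [-14, -8, -9]].
Y = (K⁻¹N)T⁻¹ = [[-3, 1, 4], [3, 2, -5]].

Y = [[-3, 1, 4], [3, 2, -5]]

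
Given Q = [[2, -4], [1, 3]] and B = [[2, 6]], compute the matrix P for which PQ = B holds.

P = [[0, 2]]

Since Q sits to the right of P, P = BQ⁻¹.
Q has determinant 10; Q⁻¹ = [[3/10, 2/5], [-1/10, 1/5]].
P = BQ⁻¹ = [[2, 6]] · [[3/10, 2/5], [-1/10, 1/5]] = [[0, 2]].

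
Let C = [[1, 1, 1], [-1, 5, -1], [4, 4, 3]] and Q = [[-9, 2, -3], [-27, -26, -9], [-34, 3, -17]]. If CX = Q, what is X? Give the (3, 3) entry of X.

5

Left-multiplying both sides by C⁻¹ gives X = C⁻¹Q.
det C = -6; the adjugate gives C⁻¹ = [[-19/6, -1/6, 1], [1/6, 1/6, 0], [4, 0, -1]].
X = C⁻¹Q = [[-19/6, -1/6, 1], [1/6, 1/6, 0], [4, 0, -1]] · [[-9, 2, -3], [-27, -26, -9], [-34, 3, -17]] = [[-1, 1, -6], [-6, -4, -2], [-2, 5, 5]].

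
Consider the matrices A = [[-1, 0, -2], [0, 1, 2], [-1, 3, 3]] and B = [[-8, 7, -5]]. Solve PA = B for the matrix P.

Since A sits to the right of P, P = BA⁻¹.
A has determinant 1; A⁻¹ = [[-3, -6, 2], [-2, -5, 2], [1, 3, -1]].
P = BA⁻¹ = [[-8, 7, -5]] · [[-3, -6, 2], [-2, -5, 2], [1, 3, -1]] = [[5, -2, 3]].

P = [[5, -2, 3]]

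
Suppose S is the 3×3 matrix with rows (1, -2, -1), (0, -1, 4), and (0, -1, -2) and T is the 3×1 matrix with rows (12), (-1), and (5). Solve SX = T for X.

X = [[5], [-3], [-1]]

Left-multiplying both sides by S⁻¹ gives X = S⁻¹T.
S has determinant 6; S⁻¹ = [[1, -1/2, -3/2], [0, -1/3, -2/3], [0, 1/6, -1/6]].
X = S⁻¹T = [[1, -1/2, -3/2], [0, -1/3, -2/3], [0, 1/6, -1/6]] · [[12], [-1], [5]] = [[5], [-3], [-1]].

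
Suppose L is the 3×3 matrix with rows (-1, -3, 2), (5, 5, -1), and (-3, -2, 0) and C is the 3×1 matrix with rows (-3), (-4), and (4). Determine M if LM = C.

L is on the left of M, so left-multiply by L⁻¹: M = L⁻¹C.
det L = 3; the adjugate gives L⁻¹ = [[-2/3, -4/3, -7/3], [1, 2, 3], [5/3, 7/3, 10/3]].
M = L⁻¹C = [[-2/3, -4/3, -7/3], [1, 2, 3], [5/3, 7/3, 10/3]] · [[-3], [-4], [4]] = [[-2], [1], [-1]].

M = [[-2], [1], [-1]]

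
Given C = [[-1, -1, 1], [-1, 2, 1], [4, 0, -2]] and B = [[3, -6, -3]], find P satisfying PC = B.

Since C sits to the right of P, P = BC⁻¹.
det C = -6, so C⁻¹ = [[2/3, 1/3, 1/2], [-1/3, 1/3, 0], [4/3, 2/3, 1/2]].
P = BC⁻¹ = [[3, -6, -3]] · [[2/3, 1/3, 1/2], [-1/3, 1/3, 0], [4/3, 2/3, 1/2]] = [[0, -3, 0]].

P = [[0, -3, 0]]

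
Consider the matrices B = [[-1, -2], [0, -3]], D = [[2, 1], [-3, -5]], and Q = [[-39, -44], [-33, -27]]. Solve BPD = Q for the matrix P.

P = [[1, -5], [4, -1]]

Left-multiply by B⁻¹ and right-multiply by D⁻¹: P = B⁻¹QD⁻¹.
det B = 3, so B⁻¹ = [[-1, 2/3], [0, -1/3]].
det D = -7; the adjugate gives D⁻¹ = [[5/7, 1/7], [-3/7, -2/7]].
B⁻¹Q = [[17, 26], [11, 9]].
P = (B⁻¹Q)D⁻¹ = [[1, -5], [4, -1]].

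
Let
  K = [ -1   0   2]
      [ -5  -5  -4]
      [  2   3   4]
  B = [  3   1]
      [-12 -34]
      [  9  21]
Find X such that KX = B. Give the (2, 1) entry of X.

K is on the left of X, so left-multiply by K⁻¹: X = K⁻¹B.
K has determinant -2; K⁻¹ = [[4, -3, -5], [-6, 4, 7], [5/2, -3/2, -5/2]].
X = K⁻¹B = [[4, -3, -5], [-6, 4, 7], [5/2, -3/2, -5/2]] · [[3, 1], [-12, -34], [9, 21]] = [[3, 1], [-3, 5], [3, 1]].

-3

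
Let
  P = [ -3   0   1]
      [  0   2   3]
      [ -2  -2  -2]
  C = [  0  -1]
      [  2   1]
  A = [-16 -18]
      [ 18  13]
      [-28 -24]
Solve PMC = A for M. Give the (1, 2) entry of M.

3

Isolating M: multiply by P⁻¹ from the left and C⁻¹ from the right, so M = P⁻¹AC⁻¹.
det P = -2, so P⁻¹ = [[-1, 1, 1], [3, -4, -9/2], [-2, 3, 3]].
det C = 2, so C⁻¹ = [[1/2, 1/2], [-1, 0]].
P⁻¹A = [[6, 7], [6, 2], [2, 3]].
M = (P⁻¹A)C⁻¹ = [[-4, 3], [1, 3], [-2, 1]].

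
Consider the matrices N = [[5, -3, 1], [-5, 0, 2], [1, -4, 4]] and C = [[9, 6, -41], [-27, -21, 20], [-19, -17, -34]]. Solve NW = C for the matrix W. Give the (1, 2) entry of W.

3

N is on the left of W, so left-multiply by N⁻¹: W = N⁻¹C.
det N = -6; the adjugate gives N⁻¹ = [[-4/3, -4/3, 1], [-11/3, -19/6, 5/2], [-10/3, -17/6, 5/2]].
W = N⁻¹C = [[-4/3, -4/3, 1], [-11/3, -19/6, 5/2], [-10/3, -17/6, 5/2]] · [[9, 6, -41], [-27, -21, 20], [-19, -17, -34]] = [[5, 3, -6], [5, 2, 2], [-1, -3, -5]].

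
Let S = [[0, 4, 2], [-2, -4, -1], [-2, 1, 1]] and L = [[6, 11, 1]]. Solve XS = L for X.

X = [[-4, -6, 3]]

S is on the right of X, so right-multiply by S⁻¹: X = LS⁻¹.
det S = -4, so S⁻¹ = [[3/4, 1/2, -1], [-1, -1, 1], [5/2, 2, -2]].
X = LS⁻¹ = [[6, 11, 1]] · [[3/4, 1/2, -1], [-1, -1, 1], [5/2, 2, -2]] = [[-4, -6, 3]].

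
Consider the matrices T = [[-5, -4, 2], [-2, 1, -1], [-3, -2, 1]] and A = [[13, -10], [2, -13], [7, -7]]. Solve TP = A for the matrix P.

P = [[-1, 4], [-4, 0], [-4, 5]]

T is on the left of P, so left-multiply by T⁻¹: P = T⁻¹A.
det T = -1, so T⁻¹ = [[1, 0, -2], [-5, -1, 9], [-7, -2, 13]].
P = T⁻¹A = [[1, 0, -2], [-5, -1, 9], [-7, -2, 13]] · [[13, -10], [2, -13], [7, -7]] = [[-1, 4], [-4, 0], [-4, 5]].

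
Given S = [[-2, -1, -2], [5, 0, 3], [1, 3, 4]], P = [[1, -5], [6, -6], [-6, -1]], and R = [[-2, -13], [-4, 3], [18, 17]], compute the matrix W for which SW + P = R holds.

SW = R − P = [[-3, -8], [-10, 9], [24, 18]].
Left-multiplying both sides by S⁻¹ gives W = S⁻¹(R − P).
det S = 5; the adjugate gives S⁻¹ = [[-9/5, -2/5, -3/5], [-17/5, -6/5, -4/5], [3, 1, 1]].
W = S⁻¹(R − P) = [[-5, 0], [3, 2], [5, 3]].

W = [[-5, 0], [3, 2], [5, 3]]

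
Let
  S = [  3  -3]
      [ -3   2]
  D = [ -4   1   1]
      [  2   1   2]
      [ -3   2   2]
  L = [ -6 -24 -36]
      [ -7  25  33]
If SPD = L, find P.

Isolating P: multiply by S⁻¹ from the left and D⁻¹ from the right, so P = S⁻¹LD⁻¹.
det S = -3; the adjugate gives S⁻¹ = [[-2/3, -1], [-1, -1]].
det D = 5, so D⁻¹ = [[-2/5, 0, 1/5], [-2, -1, 2], [7/5, 1, -6/5]].
S⁻¹L = [[11, -9, -9], [13, -1, 3]].
P = (S⁻¹L)D⁻¹ = [[1, 0, -5], [1, 4, -3]].

P = [[1, 0, -5], [1, 4, -3]]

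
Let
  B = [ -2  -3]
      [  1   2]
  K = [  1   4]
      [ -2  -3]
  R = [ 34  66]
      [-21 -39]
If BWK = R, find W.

W = [[-3, 1], [0, 4]]

Left-multiply by B⁻¹ and right-multiply by K⁻¹: W = B⁻¹RK⁻¹.
det B = -1, so B⁻¹ = [[-2, -3], [1, 2]].
K has determinant 5; K⁻¹ = [[-3/5, -4/5], [2/5, 1/5]].
B⁻¹R = [[-5, -15], [-8, -12]].
W = (B⁻¹R)K⁻¹ = [[-3, 1], [0, 4]].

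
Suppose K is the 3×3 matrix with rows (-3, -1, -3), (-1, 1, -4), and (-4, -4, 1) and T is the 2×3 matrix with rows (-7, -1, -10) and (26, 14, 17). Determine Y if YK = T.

Right-multiplying both sides by K⁻¹ gives Y = TK⁻¹.
K has determinant 4; K⁻¹ = [[-15/4, 13/4, 7/4], [17/4, -15/4, -9/4], [2, -2, -1]].
Y = TK⁻¹ = [[-7, -1, -10], [26, 14, 17]] · [[-15/4, 13/4, 7/4], [17/4, -15/4, -9/4], [2, -2, -1]] = [[2, 1, 0], [-4, -2, -3]].

Y = [[2, 1, 0], [-4, -2, -3]]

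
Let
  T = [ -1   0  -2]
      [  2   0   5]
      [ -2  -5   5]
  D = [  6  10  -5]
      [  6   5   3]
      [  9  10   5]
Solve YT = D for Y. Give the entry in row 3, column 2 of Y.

T is on the right of Y, so right-multiply by T⁻¹: Y = DT⁻¹.
det T = -5, so T⁻¹ = [[-5, -2, 0], [4, 9/5, -1/5], [2, 1, 0]].
Y = DT⁻¹ = [[6, 10, -5], [6, 5, 3], [9, 10, 5]] · [[-5, -2, 0], [4, 9/5, -1/5], [2, 1, 0]] = [[0, 1, -2], [-4, 0, -1], [5, 5, -2]].

5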